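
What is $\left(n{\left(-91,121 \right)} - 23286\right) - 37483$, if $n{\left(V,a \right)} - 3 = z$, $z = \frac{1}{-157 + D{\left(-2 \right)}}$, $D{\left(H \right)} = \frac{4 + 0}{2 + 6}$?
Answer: $- \frac{19019760}{313} \approx -60766.0$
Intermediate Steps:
$D{\left(H \right)} = \frac{1}{2}$ ($D{\left(H \right)} = \frac{4}{8} = 4 \cdot \frac{1}{8} = \frac{1}{2}$)
$z = - \frac{2}{313}$ ($z = \frac{1}{-157 + \frac{1}{2}} = \frac{1}{- \frac{313}{2}} = - \frac{2}{313} \approx -0.0063898$)
$n{\left(V,a \right)} = \frac{937}{313}$ ($n{\left(V,a \right)} = 3 - \frac{2}{313} = \frac{937}{313}$)
$\left(n{\left(-91,121 \right)} - 23286\right) - 37483 = \left(\frac{937}{313} - 23286\right) - 37483 = - \frac{7287581}{313} - 37483 = - \frac{19019760}{313}$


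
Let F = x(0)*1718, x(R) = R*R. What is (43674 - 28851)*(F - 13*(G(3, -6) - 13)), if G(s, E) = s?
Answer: 1926990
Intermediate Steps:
x(R) = R²
F = 0 (F = 0²*1718 = 0*1718 = 0)
(43674 - 28851)*(F - 13*(G(3, -6) - 13)) = (43674 - 28851)*(0 - 13*(3 - 13)) = 14823*(0 - 13*(-10)) = 14823*(0 + 130) = 14823*130 = 1926990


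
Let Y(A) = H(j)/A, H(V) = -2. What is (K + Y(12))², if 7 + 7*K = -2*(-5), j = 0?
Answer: 121/1764 ≈ 0.068594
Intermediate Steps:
K = 3/7 (K = -1 + (-2*(-5))/7 = -1 + (⅐)*10 = -1 + 10/7 = 3/7 ≈ 0.42857)
Y(A) = -2/A
(K + Y(12))² = (3/7 - 2/12)² = (3/7 - 2*1/12)² = (3/7 - ⅙)² = (11/42)² = 121/1764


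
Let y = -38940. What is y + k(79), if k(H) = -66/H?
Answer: -3076326/79 ≈ -38941.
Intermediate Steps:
y + k(79) = -38940 - 66/79 = -3076326/79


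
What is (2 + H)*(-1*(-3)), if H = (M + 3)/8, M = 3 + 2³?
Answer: 45/4 ≈ 11.250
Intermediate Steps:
M = 11 (M = 3 + 8 = 11)
H = 7/4 (H = (11 + 3)/8 = 14*(⅛) = 7/4 ≈ 1.7500)
(2 + H)*(-1*(-3)) = (2 + 7/4)*(-1*(-3)) = (15/4)*3 = 45/4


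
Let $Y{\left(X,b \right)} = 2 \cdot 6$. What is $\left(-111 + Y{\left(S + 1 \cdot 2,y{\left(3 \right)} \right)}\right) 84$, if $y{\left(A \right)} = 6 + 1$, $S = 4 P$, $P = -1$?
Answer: $-8316$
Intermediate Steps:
$S = -4$ ($S = 4 \left(-1\right) = -4$)
$y{\left(A \right)} = 7$
$Y{\left(X,b \right)} = 12$
$\left(-111 + Y{\left(S + 1 \cdot 2,y{\left(3 \right)} \right)}\right) 84 = \left(-111 + 12\right) 84 = \left(-99\right) 84 = -8316$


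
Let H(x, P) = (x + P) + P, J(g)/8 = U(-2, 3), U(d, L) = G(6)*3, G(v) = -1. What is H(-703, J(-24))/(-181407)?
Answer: 751/181407 ≈ 0.0041399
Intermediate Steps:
U(d, L) = -3 (U(d, L) = -1*3 = -3)
J(g) = -24 (J(g) = 8*(-3) = -24)
H(x, P) = x + 2*P (H(x, P) = (P + x) + P = x + 2*P)
H(-703, J(-24))/(-181407) = (-703 + 2*(-24))/(-181407) = (-703 - 48)*(-1/181407) = -751*(-1/181407) = 751/181407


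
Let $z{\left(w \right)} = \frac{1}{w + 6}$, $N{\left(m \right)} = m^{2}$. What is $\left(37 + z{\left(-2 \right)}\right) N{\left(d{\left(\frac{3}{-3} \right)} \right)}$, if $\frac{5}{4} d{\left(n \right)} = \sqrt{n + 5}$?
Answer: $\frac{2384}{25} \approx 95.36$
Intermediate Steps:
$d{\left(n \right)} = \frac{4 \sqrt{5 + n}}{5}$ ($d{\left(n \right)} = \frac{4 \sqrt{n + 5}}{5} = \frac{4 \sqrt{5 + n}}{5}$)
$z{\left(w \right)} = \frac{1}{6 + w}$
$\left(37 + z{\left(-2 \right)}\right) N{\left(d{\left(\frac{3}{-3} \right)} \right)} = \left(37 + \frac{1}{6 - 2}\right) \left(\frac{4 \sqrt{5 + \frac{3}{-3}}}{5}\right)^{2} = \left(37 + \frac{1}{4}\right) \left(\frac{4 \sqrt{5 + 3 \left(- \frac{1}{3}\right)}}{5}\right)^{2} = \left(37 + \frac{1}{4}\right) \left(\frac{4 \sqrt{5 - 1}}{5}\right)^{2} = \frac{149 \left(\frac{4 \sqrt{4}}{5}\right)^{2}}{4} = \frac{149 \left(\frac{4}{5} \cdot 2\right)^{2}}{4} = \frac{149 \left(\frac{8}{5}\right)^{2}}{4} = \frac{149}{4} \cdot \frac{64}{25} = \frac{2384}{25}$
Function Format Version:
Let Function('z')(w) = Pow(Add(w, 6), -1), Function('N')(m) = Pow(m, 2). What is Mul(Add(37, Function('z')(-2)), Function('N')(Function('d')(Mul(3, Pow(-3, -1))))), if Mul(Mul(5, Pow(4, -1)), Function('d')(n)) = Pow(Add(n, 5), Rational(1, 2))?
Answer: Rational(2384, 25) ≈ 95.360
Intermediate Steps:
Function('d')(n) = Mul(Rational(4, 5), Pow(Add(5, n), Rational(1, 2))) (Function('d')(n) = Mul(Rational(4, 5), Pow(Add(n, 5), Rational(1, 2))) = Mul(Rational(4, 5), Pow(Add(5, n), Rational(1, 2))))
Function('z')(w) = Pow(Add(6, w), -1)
Mul(Add(37, Function('z')(-2)), Function('N')(Function('d')(Mul(3, Pow(-3, -1))))) = Mul(Add(37, Pow(Add(6, -2), -1)), Pow(Mul(Rational(4, 5), Pow(Add(5, Mul(3, Pow(-3, -1))), Rational(1, 2))), 2)) = Mul(Add(37, Pow(4, -1)), Pow(Mul(Rational(4, 5), Pow(Add(5, Mul(3, Rational(-1, 3))), Rational(1, 2))), 2)) = Mul(Add(37, Rational(1, 4)), Pow(Mul(Rational(4, 5), Pow(Add(5, -1), Rational(1, 2))), 2)) = Mul(Rational(149, 4), Pow(Mul(Rational(4, 5), Pow(4, Rational(1, 2))), 2)) = Mul(Rational(149, 4), Pow(Mul(Rational(4, 5), 2), 2)) = Mul(Rational(149, 4), Pow(Rational(8, 5), 2)) = Mul(Rational(149, 4), Rational(64, 25)) = Rational(2384, 25)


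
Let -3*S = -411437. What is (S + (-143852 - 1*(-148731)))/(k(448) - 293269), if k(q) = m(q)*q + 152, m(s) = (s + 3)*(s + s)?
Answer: 38734/49293243 ≈ 0.00078579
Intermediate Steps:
m(s) = 2*s*(3 + s) (m(s) = (3 + s)*(2*s) = 2*s*(3 + s))
S = 411437/3 (S = -⅓*(-411437) = 411437/3 ≈ 1.3715e+5)
k(q) = 152 + 2*q²*(3 + q) (k(q) = (2*q*(3 + q))*q + 152 = 2*q²*(3 + q) + 152 = 152 + 2*q²*(3 + q))
(S + (-143852 - 1*(-148731)))/(k(448) - 293269) = (411437/3 + (-143852 - 1*(-148731)))/((152 + 2*448²*(3 + 448)) - 293269) = (411437/3 + (-143852 + 148731))/((152 + 2*200704*451) - 293269) = (411437/3 + 4879)/((152 + 181035008) - 293269) = 426074/(3*(181035160 - 293269)) = (426074/3)/180741891 = (426074/3)*(1/180741891) = 38734/49293243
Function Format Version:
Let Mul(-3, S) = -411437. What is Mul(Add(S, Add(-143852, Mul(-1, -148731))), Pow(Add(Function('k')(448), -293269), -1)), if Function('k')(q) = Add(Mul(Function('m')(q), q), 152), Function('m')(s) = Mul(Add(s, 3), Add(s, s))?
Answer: Rational(38734, 49293243) ≈ 0.00078579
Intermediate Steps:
Function('m')(s) = Mul(2, s, Add(3, s)) (Function('m')(s) = Mul(Add(3, s), Mul(2, s)) = Mul(2, s, Add(3, s)))
S = Rational(411437, 3) (S = Mul(Rational(-1, 3), -411437) = Rational(411437, 3) ≈ 1.3715e+5)
Function('k')(q) = Add(152, Mul(2, Pow(q, 2), Add(3, q))) (Function('k')(q) = Add(Mul(Mul(2, q, Add(3, q)), q), 152) = Add(Mul(2, Pow(q, 2), Add(3, q)), 152) = Add(152, Mul(2, Pow(q, 2), Add(3, q))))
Mul(Add(S, Add(-143852, Mul(-1, -148731))), Pow(Add(Function('k')(448), -293269), -1)) = Mul(Add(Rational(411437, 3), Add(-143852, Mul(-1, -148731))), Pow(Add(Add(152, Mul(2, Pow(448, 2), Add(3, 448))), -293269), -1)) = Mul(Add(Rational(411437, 3), Add(-143852, 148731)), Pow(Add(Add(152, Mul(2, 200704, 451)), -293269), -1)) = Mul(Add(Rational(411437, 3), 4879), Pow(Add(Add(152, 181035008), -293269), -1)) = Mul(Rational(426074, 3), Pow(Add(181035160, -293269), -1)) = Mul(Rational(426074, 3), Pow(180741891, -1)) = Mul(Rational(426074, 3), Rational(1, 180741891)) = Rational(38734, 49293243)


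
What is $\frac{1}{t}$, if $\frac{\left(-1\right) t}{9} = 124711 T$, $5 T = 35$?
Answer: $- \frac{1}{7856793} \approx -1.2728 \cdot 10^{-7}$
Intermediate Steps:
$T = 7$ ($T = \frac{1}{5} \cdot 35 = 7$)
$t = -7856793$ ($t = - 9 \cdot 124711 \cdot 7 = \left(-9\right) 872977 = -7856793$)
$\frac{1}{t} = \frac{1}{-7856793} = - \frac{1}{7856793}$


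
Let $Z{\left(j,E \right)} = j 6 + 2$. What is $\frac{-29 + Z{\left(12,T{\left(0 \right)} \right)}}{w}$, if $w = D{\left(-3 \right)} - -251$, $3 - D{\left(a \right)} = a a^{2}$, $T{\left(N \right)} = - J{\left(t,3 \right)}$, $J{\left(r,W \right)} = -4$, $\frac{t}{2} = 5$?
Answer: $\frac{45}{281} \approx 0.16014$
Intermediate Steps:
$t = 10$ ($t = 2 \cdot 5 = 10$)
$T{\left(N \right)} = 4$ ($T{\left(N \right)} = \left(-1\right) \left(-4\right) = 4$)
$Z{\left(j,E \right)} = 2 + 6 j$ ($Z{\left(j,E \right)} = 6 j + 2 = 2 + 6 j$)
$D{\left(a \right)} = 3 - a^{3}$ ($D{\left(a \right)} = 3 - a a^{2} = 3 - a^{3}$)
$w = 281$ ($w = \left(3 - \left(-3\right)^{3}\right) - -251 = \left(3 - -27\right) + 251 = \left(3 + 27\right) + 251 = 30 + 251 = 281$)
$\frac{-29 + Z{\left(12,T{\left(0 \right)} \right)}}{w} = \frac{-29 + \left(2 + 6 \cdot 12\right)}{281} = \left(-29 + \left(2 + 72\right)\right) \frac{1}{281} = \left(-29 + 74\right) \frac{1}{281} = 45 \cdot \frac{1}{281} = \frac{45}{281}$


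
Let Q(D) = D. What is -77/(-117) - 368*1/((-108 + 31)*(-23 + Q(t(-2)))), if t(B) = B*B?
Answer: 69595/171171 ≈ 0.40658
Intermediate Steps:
t(B) = B²
-77/(-117) - 368*1/((-108 + 31)*(-23 + Q(t(-2)))) = -77/(-117) - 368*1/((-108 + 31)*(-23 + (-2)²)) = -77*(-1/117) - 368*(-1/(77*(-23 + 4))) = 77/117 - 368/((-19*(-77))) = 77/117 - 368/1463 = 69595/171171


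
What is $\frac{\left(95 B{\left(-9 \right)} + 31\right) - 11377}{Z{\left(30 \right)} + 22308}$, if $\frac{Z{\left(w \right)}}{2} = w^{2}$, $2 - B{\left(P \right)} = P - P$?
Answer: $- \frac{2789}{6027} \approx -0.46275$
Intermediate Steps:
$B{\left(P \right)} = 2$ ($B{\left(P \right)} = 2 - \left(P - P\right) = 2 - 0 = 2 + 0 = 2$)
$Z{\left(w \right)} = 2 w^{2}$
$\frac{\left(95 B{\left(-9 \right)} + 31\right) - 11377}{Z{\left(30 \right)} + 22308} = \frac{\left(95 \cdot 2 + 31\right) - 11377}{2 \cdot 30^{2} + 22308} = \frac{\left(190 + 31\right) - 11377}{2 \cdot 900 + 22308} = \frac{221 - 11377}{1800 + 22308} = - \frac{11156}{24108} = \left(-11156\right) \frac{1}{24108} = - \frac{2789}{6027}$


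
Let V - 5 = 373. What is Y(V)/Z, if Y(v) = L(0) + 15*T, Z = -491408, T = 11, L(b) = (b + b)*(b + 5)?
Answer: -165/491408 ≈ -0.00033577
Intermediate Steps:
V = 378 (V = 5 + 373 = 378)
L(b) = 2*b*(5 + b) (L(b) = (2*b)*(5 + b) = 2*b*(5 + b))
Y(v) = 165 (Y(v) = 2*0*(5 + 0) + 15*11 = 2*0*5 + 165 = 0 + 165 = 165)
Y(V)/Z = 165/(-491408) = 165*(-1/491408) = -165/491408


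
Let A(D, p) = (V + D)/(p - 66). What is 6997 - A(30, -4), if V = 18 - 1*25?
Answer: 489813/70 ≈ 6997.3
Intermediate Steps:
V = -7 (V = 18 - 25 = -7)
A(D, p) = (-7 + D)/(-66 + p) (A(D, p) = (-7 + D)/(p - 66) = (-7 + D)/(-66 + p))
6997 - A(30, -4) = 6997 - (-7 + 30)/(-66 - 4) = 6997 - 23/(-70) = 6997 - (-1)*23/70 = 6997 - 1*(-23/70) = 6997 + 23/70 = 489813/70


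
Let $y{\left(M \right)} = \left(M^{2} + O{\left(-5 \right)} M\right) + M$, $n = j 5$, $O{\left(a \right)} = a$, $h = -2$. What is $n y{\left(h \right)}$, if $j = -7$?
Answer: $-420$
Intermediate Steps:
$n = -35$ ($n = \left(-7\right) 5 = -35$)
$y{\left(M \right)} = M^{2} - 4 M$ ($y{\left(M \right)} = \left(M^{2} - 5 M\right) + M = M^{2} - 4 M$)
$n y{\left(h \right)} = - 35 \left(- 2 \left(-4 - 2\right)\right) = - 35 \left(\left(-2\right) \left(-6\right)\right) = \left(-35\right) 12 = -420$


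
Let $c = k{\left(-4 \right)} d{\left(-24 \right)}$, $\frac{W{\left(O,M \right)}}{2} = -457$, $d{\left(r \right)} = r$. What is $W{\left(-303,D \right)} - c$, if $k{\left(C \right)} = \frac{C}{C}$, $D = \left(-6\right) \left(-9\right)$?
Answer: $-890$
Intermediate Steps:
$D = 54$
$W{\left(O,M \right)} = -914$ ($W{\left(O,M \right)} = 2 \left(-457\right) = -914$)
$k{\left(C \right)} = 1$
$c = -24$ ($c = 1 \left(-24\right) = -24$)
$W{\left(-303,D \right)} - c = -914 - -24 = -914 + 24 = -890$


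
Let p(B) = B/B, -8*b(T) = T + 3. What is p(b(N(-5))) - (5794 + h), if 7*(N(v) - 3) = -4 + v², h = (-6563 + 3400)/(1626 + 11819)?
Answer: -77883722/13445 ≈ -5792.8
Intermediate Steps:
h = -3163/13445 ≈ -0.23525
N(v) = 17/7 + v²/7 (N(v) = 3 + (-4 + v²)/7 = 3 + (-4/7 + v²/7) = 17/7 + v²/7)
b(T) = -3/8 - T/8 (b(T) = -(T + 3)/8 = -(3 + T)/8 = -3/8 - T/8)
p(B) = 1
p(b(N(-5))) - (5794 + h) = 1 - (5794 - 3163/13445) = 1 - 1*77897167/13445 = 1 - 77897167/13445 = -77883722/13445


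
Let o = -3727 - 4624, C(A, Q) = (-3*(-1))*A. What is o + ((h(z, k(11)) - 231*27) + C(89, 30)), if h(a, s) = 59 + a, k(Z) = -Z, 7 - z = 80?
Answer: -14335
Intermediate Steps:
C(A, Q) = 3*A
z = -73 (z = 7 - 1*80 = 7 - 80 = -73)
o = -8351
o + ((h(z, k(11)) - 231*27) + C(89, 30)) = -8351 + (((59 - 73) - 231*27) + 3*89) = -8351 + ((-14 - 6237) + 267) = -8351 + (-6251 + 267) = -8351 - 5984 = -14335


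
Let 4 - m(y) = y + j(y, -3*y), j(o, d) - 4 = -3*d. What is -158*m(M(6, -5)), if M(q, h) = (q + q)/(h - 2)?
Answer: -18960/7 ≈ -2708.6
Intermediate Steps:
j(o, d) = 4 - 3*d
M(q, h) = 2*q/(-2 + h) (M(q, h) = (2*q)/(-2 + h) = 2*q/(-2 + h))
m(y) = -10*y (m(y) = 4 - (y + (4 - (-9)*y)) = 4 - (y + (4 + 9*y)) = 4 - (4 + 10*y) = 4 + (-4 - 10*y) = -10*y)
-158*m(M(6, -5)) = -(-1580)*2*6/(-2 - 5) = -(-1580)*2*6/(-7) = -(-1580)*2*6*(-⅐) = -(-1580)*(-12)/7 = -158*120/7 = -18960/7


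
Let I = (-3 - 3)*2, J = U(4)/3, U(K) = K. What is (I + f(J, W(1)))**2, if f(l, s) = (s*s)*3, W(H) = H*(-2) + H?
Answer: 81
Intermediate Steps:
W(H) = -H (W(H) = -2*H + H = -H)
J = 4/3 ≈ 1.3333
f(l, s) = 3*s**2 (f(l, s) = s**2*3 = 3*s**2)
I = -12 (I = -6*2 = -12)
(I + f(J, W(1)))**2 = (-12 + 3*(-1*1)**2)**2 = (-12 + 3*(-1)**2)**2 = (-12 + 3*1)**2 = (-12 + 3)**2 = (-9)**2 = 81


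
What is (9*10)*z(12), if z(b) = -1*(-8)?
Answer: 720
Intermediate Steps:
z(b) = 8
(9*10)*z(12) = (9*10)*8 = 90*8 = 720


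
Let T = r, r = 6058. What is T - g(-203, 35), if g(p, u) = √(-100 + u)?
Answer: 6058 - I*√65 ≈ 6058.0 - 8.0623*I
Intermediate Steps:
T = 6058
T - g(-203, 35) = 6058 - √(-100 + 35) = 6058 - √(-65) = 6058 - I*√65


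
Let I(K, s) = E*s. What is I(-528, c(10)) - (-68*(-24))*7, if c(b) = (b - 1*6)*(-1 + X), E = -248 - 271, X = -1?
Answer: -7272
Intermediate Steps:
E = -519
c(b) = 12 - 2*b (c(b) = (b - 1*6)*(-1 - 1) = (b - 6)*(-2) = (-6 + b)*(-2) = 12 - 2*b)
I(K, s) = -519*s
I(-528, c(10)) - (-68*(-24))*7 = -519*(12 - 2*10) - (-68*(-24))*7 = -519*(12 - 20) - 1632*7 = -519*(-8) - 1*11424 = 4152 - 11424 = -7272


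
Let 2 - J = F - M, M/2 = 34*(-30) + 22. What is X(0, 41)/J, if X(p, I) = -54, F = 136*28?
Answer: 9/967 ≈ 0.0093071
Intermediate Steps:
F = 3808
M = -1996 (M = 2*(34*(-30) + 22) = 2*(-1020 + 22) = 2*(-998) = -1996)
J = -5802 (J = 2 - (3808 - 1*(-1996)) = 2 - (3808 + 1996) = 2 - 1*5804 = 2 - 5804 = -5802)
X(0, 41)/J = -54/(-5802) = -54*(-1/5802) = 9/967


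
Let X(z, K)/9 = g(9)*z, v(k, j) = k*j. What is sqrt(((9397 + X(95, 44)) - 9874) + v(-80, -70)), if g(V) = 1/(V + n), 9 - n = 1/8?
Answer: sqrt(105738347)/143 ≈ 71.908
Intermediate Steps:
n = 71/8 (n = 9 - 1/8 = 71/8 ≈ 8.8750)
v(k, j) = j*k
g(V) = 1/(71/8 + V) (g(V) = 1/(V + 71/8) = 1/(71/8 + V))
X(z, K) = 72*z/143 (X(z, K) = 9*((8/(71 + 8*9))*z) = 9*((8/(71 + 72))*z) = 9*((8/143)*z) = 9*((8*(1/143))*z) = 9*(8*z/143) = 72*z/143)
sqrt(((9397 + X(95, 44)) - 9874) + v(-80, -70)) = sqrt(((9397 + (72/143)*95) - 9874) - 70*(-80)) = sqrt(((9397 + 6840/143) - 9874) + 5600) = sqrt((1350611/143 - 9874) + 5600) = sqrt(-61371/143 + 5600) = sqrt(739429/143) = sqrt(105738347)/143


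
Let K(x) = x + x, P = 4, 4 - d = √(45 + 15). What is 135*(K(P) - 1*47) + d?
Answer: -5261 - 2*√15 ≈ -5268.8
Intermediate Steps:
d = 4 - 2*√15 (d = 4 - √(45 + 15) = 4 - √60 = 4 - 2*√15 ≈ -3.7460)
K(x) = 2*x
135*(K(P) - 1*47) + d = 135*(2*4 - 1*47) + (4 - 2*√15) = 135*(8 - 47) + (4 - 2*√15) = 135*(-39) + (4 - 2*√15) = -5265 + (4 - 2*√15) = -5261 - 2*√15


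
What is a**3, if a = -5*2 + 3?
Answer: -343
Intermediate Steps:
a = -7 (a = -10 + 3 = -7)
a**3 = (-7)**3 = -343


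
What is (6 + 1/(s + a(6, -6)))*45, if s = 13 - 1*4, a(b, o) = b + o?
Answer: 275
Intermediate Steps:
s = 9 (s = 13 - 4 = 9)
(6 + 1/(s + a(6, -6)))*45 = (6 + 1/(9 + (6 - 6)))*45 = (6 + 1/(9 + 0))*45 = (6 + 1/9)*45 = (6 + ⅑)*45 = (55/9)*45 = 275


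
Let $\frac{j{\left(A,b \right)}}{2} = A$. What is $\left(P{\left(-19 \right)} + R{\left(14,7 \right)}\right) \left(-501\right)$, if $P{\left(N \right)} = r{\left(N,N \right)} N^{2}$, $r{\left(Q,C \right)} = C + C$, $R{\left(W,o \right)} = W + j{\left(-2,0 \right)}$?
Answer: $6867708$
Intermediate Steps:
$j{\left(A,b \right)} = 2 A$
$R{\left(W,o \right)} = -4 + W$ ($R{\left(W,o \right)} = W + 2 \left(-2\right) = W - 4 = -4 + W$)
$r{\left(Q,C \right)} = 2 C$
$P{\left(N \right)} = 2 N^{3}$ ($P{\left(N \right)} = 2 N N^{2} = 2 N^{3}$)
$\left(P{\left(-19 \right)} + R{\left(14,7 \right)}\right) \left(-501\right) = \left(2 \left(-19\right)^{3} + \left(-4 + 14\right)\right) \left(-501\right) = \left(2 \left(-6859\right) + 10\right) \left(-501\right) = \left(-13718 + 10\right) \left(-501\right) = \left(-13708\right) \left(-501\right) = 6867708$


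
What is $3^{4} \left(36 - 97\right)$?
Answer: $-4941$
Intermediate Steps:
$3^{4} \left(36 - 97\right) = 81 \left(-61\right) = -4941$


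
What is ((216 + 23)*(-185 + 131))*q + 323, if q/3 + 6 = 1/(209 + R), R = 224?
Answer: 100690505/433 ≈ 2.3254e+5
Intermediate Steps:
q = -7791/433 (q = -18 + 3/(209 + 224) = -18 + 3/433 = -7791/433 ≈ -17.993)
((216 + 23)*(-185 + 131))*q + 323 = ((216 + 23)*(-185 + 131))*(-7791/433) + 323 = (239*(-54))*(-7791/433) + 323 = -12906*(-7791/433) + 323 = 100550646/433 + 323 = 100690505/433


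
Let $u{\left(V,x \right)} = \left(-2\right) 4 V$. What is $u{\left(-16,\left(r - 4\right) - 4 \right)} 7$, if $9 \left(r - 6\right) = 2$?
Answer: $896$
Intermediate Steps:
$r = \frac{56}{9}$ ($r = 6 + \frac{1}{9} \cdot 2 = 6 + \frac{2}{9} = \frac{56}{9} \approx 6.2222$)
$u{\left(V,x \right)} = - 8 V$
$u{\left(-16,\left(r - 4\right) - 4 \right)} 7 = \left(-8\right) \left(-16\right) 7 = 128 \cdot 7 = 896$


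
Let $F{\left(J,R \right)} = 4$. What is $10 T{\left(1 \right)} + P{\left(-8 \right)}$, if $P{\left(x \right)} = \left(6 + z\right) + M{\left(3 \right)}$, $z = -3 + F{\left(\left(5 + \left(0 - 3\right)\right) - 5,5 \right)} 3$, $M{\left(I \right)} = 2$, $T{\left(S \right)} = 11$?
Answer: $127$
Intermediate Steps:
$z = 9$ ($z = -3 + 4 \cdot 3 = -3 + 12 = 9$)
$P{\left(x \right)} = 17$ ($P{\left(x \right)} = \left(6 + 9\right) + 2 = 15 + 2 = 17$)
$10 T{\left(1 \right)} + P{\left(-8 \right)} = 10 \cdot 11 + 17 = 110 + 17 = 127$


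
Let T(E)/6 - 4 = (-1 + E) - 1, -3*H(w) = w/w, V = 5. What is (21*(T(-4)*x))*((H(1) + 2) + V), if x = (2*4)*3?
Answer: -40320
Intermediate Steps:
H(w) = -⅓ (H(w) = -w/(3*w) = -⅓*1 = -⅓)
x = 24 (x = 8*3 = 24)
T(E) = 12 + 6*E (T(E) = 24 + 6*((-1 + E) - 1) = 24 + 6*(-2 + E) = 24 + (-12 + 6*E) = 12 + 6*E)
(21*(T(-4)*x))*((H(1) + 2) + V) = (21*((12 + 6*(-4))*24))*((-⅓ + 2) + 5) = (21*((12 - 24)*24))*(5/3 + 5) = (21*(-12*24))*(20/3) = (21*(-288))*(20/3) = -6048*20/3 = -40320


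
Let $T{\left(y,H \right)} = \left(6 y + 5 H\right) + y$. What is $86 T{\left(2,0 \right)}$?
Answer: $1204$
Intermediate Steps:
$T{\left(y,H \right)} = 5 H + 7 y$ ($T{\left(y,H \right)} = \left(5 H + 6 y\right) + y = 5 H + 7 y$)
$86 T{\left(2,0 \right)} = 86 \left(5 \cdot 0 + 7 \cdot 2\right) = 86 \left(0 + 14\right) = 86 \cdot 14 = 1204$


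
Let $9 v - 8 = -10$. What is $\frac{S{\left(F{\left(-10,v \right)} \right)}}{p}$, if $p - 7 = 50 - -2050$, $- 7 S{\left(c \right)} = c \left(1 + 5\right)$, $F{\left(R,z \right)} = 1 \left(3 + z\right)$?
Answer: $- \frac{50}{44247} \approx -0.00113$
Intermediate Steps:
$v = - \frac{2}{9}$ ($v = \frac{8}{9} + \frac{1}{9} \left(-10\right) = \frac{8}{9} - \frac{10}{9} = - \frac{2}{9} \approx -0.22222$)
$F{\left(R,z \right)} = 3 + z$
$S{\left(c \right)} = - \frac{6 c}{7}$ ($S{\left(c \right)} = - \frac{c \left(1 + 5\right)}{7} = - \frac{c 6}{7} = - \frac{6 c}{7}$)
$p = 2107$ ($p = 7 + \left(50 - -2050\right) = 7 + \left(50 + 2050\right) = 7 + 2100 = 2107$)
$\frac{S{\left(F{\left(-10,v \right)} \right)}}{p} = \frac{\left(- \frac{6}{7}\right) \left(3 - \frac{2}{9}\right)}{2107} = \left(- \frac{6}{7}\right) \frac{25}{9} \cdot \frac{1}{2107} = \left(- \frac{50}{21}\right) \frac{1}{2107} = - \frac{50}{44247}$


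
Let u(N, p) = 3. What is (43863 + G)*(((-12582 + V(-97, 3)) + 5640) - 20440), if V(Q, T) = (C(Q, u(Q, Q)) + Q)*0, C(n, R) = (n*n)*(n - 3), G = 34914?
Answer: -2157071814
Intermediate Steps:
C(n, R) = n**2*(-3 + n)
V(Q, T) = 0 (V(Q, T) = (Q**2*(-3 + Q) + Q)*0 = (Q + Q**2*(-3 + Q))*0 = 0)
(43863 + G)*(((-12582 + V(-97, 3)) + 5640) - 20440) = (43863 + 34914)*(((-12582 + 0) + 5640) - 20440) = 78777*((-12582 + 5640) - 20440) = 78777*(-6942 - 20440) = 78777*(-27382) = -2157071814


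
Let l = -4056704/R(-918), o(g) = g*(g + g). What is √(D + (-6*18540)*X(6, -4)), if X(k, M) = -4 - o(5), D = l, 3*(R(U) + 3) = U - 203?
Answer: 4*√120063116415/565 ≈ 2453.1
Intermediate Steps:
R(U) = -212/3 + U/3 (R(U) = -3 + (U - 203)/3 = -3 + (-203 + U)/3 = -3 + (-203/3 + U/3) = -212/3 + U/3)
o(g) = 2*g² (o(g) = g*(2*g) = 2*g²)
l = 6085056/565 (l = -4056704/(-212/3 + (⅓)*(-918)) = -4056704/(-212/3 - 306) = -4056704/(-1130/3) = -4056704*(-3/1130) = 6085056/565 ≈ 10770.)
D = 6085056/565 ≈ 10770.
X(k, M) = -54 (X(k, M) = -4 - 2*5² = -4 - 2*25 = -4 - 1*50 = -4 - 50 = -54)
√(D + (-6*18540)*X(6, -4)) = √(6085056/565 - 6*18540*(-54)) = √(6085056/565 - 111240*(-54)) = √(6085056/565 + 6006960) = √(3400017456/565) = 4*√120063116415/565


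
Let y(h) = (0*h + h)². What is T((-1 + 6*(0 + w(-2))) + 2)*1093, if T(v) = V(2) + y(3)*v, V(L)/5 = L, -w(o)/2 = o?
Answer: 256855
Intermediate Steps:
w(o) = -2*o
V(L) = 5*L
y(h) = h² (y(h) = (0 + h)² = h²)
T(v) = 10 + 9*v (T(v) = 5*2 + 3²*v = 10 + 9*v)
T((-1 + 6*(0 + w(-2))) + 2)*1093 = (10 + 9*((-1 + 6*(0 - 2*(-2))) + 2))*1093 = (10 + 9*((-1 + 6*(0 + 4)) + 2))*1093 = (10 + 9*((-1 + 6*4) + 2))*1093 = (10 + 9*((-1 + 24) + 2))*1093 = (10 + 9*(23 + 2))*1093 = (10 + 9*25)*1093 = (10 + 225)*1093 = 235*1093 = 256855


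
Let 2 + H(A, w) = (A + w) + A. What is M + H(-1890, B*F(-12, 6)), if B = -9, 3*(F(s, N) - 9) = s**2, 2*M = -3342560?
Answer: -1675575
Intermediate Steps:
M = -1671280 (M = (1/2)*(-3342560) = -1671280)
F(s, N) = 9 + s**2/3
H(A, w) = -2 + w + 2*A (H(A, w) = -2 + ((A + w) + A) = -2 + (w + 2*A) = -2 + w + 2*A)
M + H(-1890, B*F(-12, 6)) = -1671280 + (-2 - 9*(9 + (1/3)*(-12)**2) + 2*(-1890)) = -1671280 + (-2 - 9*(9 + (1/3)*144) - 3780) = -1671280 + (-2 - 9*(9 + 48) - 3780) = -1671280 + (-2 - 9*57 - 3780) = -1671280 + (-2 - 513 - 3780) = -1671280 - 4295 = -1675575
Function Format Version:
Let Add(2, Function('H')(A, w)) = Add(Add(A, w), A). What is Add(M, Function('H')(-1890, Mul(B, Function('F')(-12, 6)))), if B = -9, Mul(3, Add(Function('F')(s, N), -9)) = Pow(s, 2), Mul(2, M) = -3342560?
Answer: -1675575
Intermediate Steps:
M = -1671280 (M = Mul(Rational(1, 2), -3342560) = -1671280)
Function('F')(s, N) = Add(9, Mul(Rational(1, 3), Pow(s, 2)))
Function('H')(A, w) = Add(-2, w, Mul(2, A)) (Function('H')(A, w) = Add(-2, Add(Add(A, w), A)) = Add(-2, Add(w, Mul(2, A))) = Add(-2, w, Mul(2, A)))
Add(M, Function('H')(-1890, Mul(B, Function('F')(-12, 6)))) = Add(-1671280, Add(-2, Mul(-9, Add(9, Mul(Rational(1, 3), Pow(-12, 2)))), Mul(2, -1890))) = Add(-1671280, Add(-2, Mul(-9, Add(9, Mul(Rational(1, 3), 144))), -3780)) = Add(-1671280, Add(-2, Mul(-9, Add(9, 48)), -3780)) = Add(-1671280, Add(-2, Mul(-9, 57), -3780)) = Add(-1671280, Add(-2, -513, -3780)) = Add(-1671280, -4295) = -1675575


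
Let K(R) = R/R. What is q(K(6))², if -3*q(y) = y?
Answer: ⅑ ≈ 0.11111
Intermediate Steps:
K(R) = 1
q(y) = -y/3
q(K(6))² = (-⅓*1)² = (-⅓)² = ⅑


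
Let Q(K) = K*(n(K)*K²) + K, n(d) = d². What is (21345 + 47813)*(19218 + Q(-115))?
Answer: -1391013082605976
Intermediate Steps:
Q(K) = K + K⁵ (Q(K) = K*(K²*K²) + K = K*K⁴ + K = K⁵ + K = K + K⁵)
(21345 + 47813)*(19218 + Q(-115)) = (21345 + 47813)*(19218 + (-115 + (-115)⁵)) = 69158*(19218 + (-115 - 20113571875)) = 69158*(19218 - 20113571990) = 69158*(-20113552772) = -1391013082605976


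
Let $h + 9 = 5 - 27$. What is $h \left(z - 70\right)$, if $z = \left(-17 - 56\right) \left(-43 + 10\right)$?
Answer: $-72509$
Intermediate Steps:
$z = 2409$ ($z = \left(-73\right) \left(-33\right) = 2409$)
$h = -31$ ($h = -9 + \left(5 - 27\right) = -9 - 22 = -31$)
$h \left(z - 70\right) = - 31 \left(2409 - 70\right) = \left(-31\right) 2339 = -72509$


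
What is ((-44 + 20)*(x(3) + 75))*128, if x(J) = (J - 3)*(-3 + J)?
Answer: -230400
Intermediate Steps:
x(J) = (-3 + J)**2 (x(J) = (-3 + J)*(-3 + J) = (-3 + J)**2)
((-44 + 20)*(x(3) + 75))*128 = ((-44 + 20)*((-3 + 3)**2 + 75))*128 = -24*(0**2 + 75)*128 = -24*(0 + 75)*128 = -24*75*128 = -1800*128 = -230400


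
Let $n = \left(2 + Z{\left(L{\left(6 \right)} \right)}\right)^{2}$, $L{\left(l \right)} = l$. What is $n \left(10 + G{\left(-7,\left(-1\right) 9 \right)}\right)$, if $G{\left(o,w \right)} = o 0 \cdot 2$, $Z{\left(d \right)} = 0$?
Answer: $40$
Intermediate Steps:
$G{\left(o,w \right)} = 0$ ($G{\left(o,w \right)} = 0 \cdot 2 = 0$)
$n = 4$ ($n = \left(2 + 0\right)^{2} = 2^{2} = 4$)
$n \left(10 + G{\left(-7,\left(-1\right) 9 \right)}\right) = 4 \left(10 + 0\right) = 4 \cdot 10 = 40$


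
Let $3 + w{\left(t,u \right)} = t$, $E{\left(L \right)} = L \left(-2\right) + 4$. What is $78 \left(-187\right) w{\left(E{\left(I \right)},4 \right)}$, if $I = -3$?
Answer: $-102102$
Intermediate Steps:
$E{\left(L \right)} = 4 - 2 L$ ($E{\left(L \right)} = - 2 L + 4 = 4 - 2 L$)
$w{\left(t,u \right)} = -3 + t$
$78 \left(-187\right) w{\left(E{\left(I \right)},4 \right)} = 78 \left(-187\right) \left(-3 + \left(4 - -6\right)\right) = - 14586 \left(-3 + \left(4 + 6\right)\right) = - 14586 \left(-3 + 10\right) = \left(-14586\right) 7 = -102102$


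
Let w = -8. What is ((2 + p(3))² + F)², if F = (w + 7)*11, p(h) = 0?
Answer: 49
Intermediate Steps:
F = -11 (F = (-8 + 7)*11 = -1*11 = -11)
((2 + p(3))² + F)² = ((2 + 0)² - 11)² = (2² - 11)² = (4 - 11)² = (-7)² = 49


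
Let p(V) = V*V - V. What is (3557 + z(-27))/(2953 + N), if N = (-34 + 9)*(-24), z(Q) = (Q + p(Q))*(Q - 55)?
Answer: -269/17 ≈ -15.824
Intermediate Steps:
p(V) = V² - V
z(Q) = (-55 + Q)*(Q + Q*(-1 + Q)) (z(Q) = (Q + Q*(-1 + Q))*(Q - 55) = (Q + Q*(-1 + Q))*(-55 + Q) = (-55 + Q)*(Q + Q*(-1 + Q)))
N = 600 (N = -25*(-24) = 600)
(3557 + z(-27))/(2953 + N) = (3557 + (-27)²*(-55 - 27))/(2953 + 600) = (3557 + 729*(-82))/3553 = (3557 - 59778)*(1/3553) = -56221*1/3553 = -269/17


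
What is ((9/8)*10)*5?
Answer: 225/4 ≈ 56.250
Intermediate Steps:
((9/8)*10)*5 = (45/4)*5 = 225/4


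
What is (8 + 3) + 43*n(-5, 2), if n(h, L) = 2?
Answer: 97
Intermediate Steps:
(8 + 3) + 43*n(-5, 2) = (8 + 3) + 43*2 = 11 + 86 = 97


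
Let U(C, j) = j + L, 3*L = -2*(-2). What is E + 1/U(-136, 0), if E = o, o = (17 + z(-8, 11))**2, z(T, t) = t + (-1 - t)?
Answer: 1027/4 ≈ 256.75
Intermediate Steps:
L = 4/3 (L = (-2*(-2))/3 = (1/3)*4 = 4/3 ≈ 1.3333)
z(T, t) = -1
U(C, j) = 4/3 + j (U(C, j) = j + 4/3 = 4/3 + j)
o = 256 (o = (17 - 1)**2 = 16**2 = 256)
E = 256
E + 1/U(-136, 0) = 256 + 1/(4/3 + 0) = 256 + 1/(4/3) = 256 + 3/4 = 1027/4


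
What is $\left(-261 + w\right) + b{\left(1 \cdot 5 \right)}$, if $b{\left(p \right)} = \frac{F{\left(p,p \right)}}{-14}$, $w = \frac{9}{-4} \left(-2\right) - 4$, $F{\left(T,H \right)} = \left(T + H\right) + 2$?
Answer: $- \frac{3659}{14} \approx -261.36$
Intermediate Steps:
$F{\left(T,H \right)} = 2 + H + T$ ($F{\left(T,H \right)} = \left(H + T\right) + 2 = 2 + H + T$)
$w = \frac{1}{2}$ ($w = 9 \left(- \frac{1}{4}\right) \left(-2\right) - 4 = \left(- \frac{9}{4}\right) \left(-2\right) - 4 = \frac{9}{2} - 4 = \frac{1}{2} \approx 0.5$)
$b{\left(p \right)} = - \frac{1}{7} - \frac{p}{7}$ ($b{\left(p \right)} = \frac{2 + p + p}{-14} = \left(2 + 2 p\right) \left(- \frac{1}{14}\right) = - \frac{1}{7} - \frac{p}{7}$)
$\left(-261 + w\right) + b{\left(1 \cdot 5 \right)} = \left(-261 + \frac{1}{2}\right) - \left(\frac{1}{7} + \frac{1 \cdot 5}{7}\right) = - \frac{521}{2} - \frac{6}{7} = - \frac{3659}{14}$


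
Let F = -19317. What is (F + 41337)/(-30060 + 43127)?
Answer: 22020/13067 ≈ 1.6852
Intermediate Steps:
(F + 41337)/(-30060 + 43127) = (-19317 + 41337)/(-30060 + 43127) = 22020/13067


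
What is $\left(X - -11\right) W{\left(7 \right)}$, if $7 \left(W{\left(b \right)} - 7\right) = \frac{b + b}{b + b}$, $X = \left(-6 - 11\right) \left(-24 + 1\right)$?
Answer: $\frac{20100}{7} \approx 2871.4$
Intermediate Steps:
$X = 391$ ($X = \left(-17\right) \left(-23\right) = 391$)
$W{\left(b \right)} = \frac{50}{7}$ ($W{\left(b \right)} = 7 + \frac{\left(b + b\right) \frac{1}{b + b}}{7} = 7 + \frac{2 b \frac{1}{2 b}}{7} = 7 + \frac{1}{7} \cdot 1 = 7 + \frac{1}{7} = \frac{50}{7}$)
$\left(X - -11\right) W{\left(7 \right)} = \left(391 - -11\right) \frac{50}{7} = \left(391 + \left(-13 + 24\right)\right) \frac{50}{7} = \left(391 + 11\right) \frac{50}{7} = 402 \cdot \frac{50}{7} = \frac{20100}{7}$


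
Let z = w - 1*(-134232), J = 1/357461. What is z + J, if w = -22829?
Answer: 39822227784/357461 ≈ 1.1140e+5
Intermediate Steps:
J = 1/357461 ≈ 2.7975e-6
z = 111403 (z = -22829 - 1*(-134232) = -22829 + 134232 = 111403)
z + J = 111403 + 1/357461 = 39822227784/357461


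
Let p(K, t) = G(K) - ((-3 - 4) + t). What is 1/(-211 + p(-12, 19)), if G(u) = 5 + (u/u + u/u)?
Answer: -1/216 ≈ -0.0046296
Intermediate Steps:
G(u) = 7 (G(u) = 5 + (1 + 1) = 5 + 2 = 7)
p(K, t) = 14 - t (p(K, t) = 7 - ((-3 - 4) + t) = 7 - (-7 + t) = 7 + (7 - t) = 14 - t)
1/(-211 + p(-12, 19)) = 1/(-211 + (14 - 1*19)) = 1/(-211 + (14 - 19)) = 1/(-211 - 5) = 1/(-216) = -1/216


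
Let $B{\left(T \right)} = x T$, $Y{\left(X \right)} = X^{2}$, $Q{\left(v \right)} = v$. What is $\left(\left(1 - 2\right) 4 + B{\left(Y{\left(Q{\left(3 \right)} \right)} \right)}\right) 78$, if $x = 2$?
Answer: $1092$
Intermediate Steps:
$B{\left(T \right)} = 2 T$
$\left(\left(1 - 2\right) 4 + B{\left(Y{\left(Q{\left(3 \right)} \right)} \right)}\right) 78 = \left(\left(1 - 2\right) 4 + 2 \cdot 3^{2}\right) 78 = \left(\left(-1\right) 4 + 2 \cdot 9\right) 78 = \left(-4 + 18\right) 78 = 14 \cdot 78 = 1092$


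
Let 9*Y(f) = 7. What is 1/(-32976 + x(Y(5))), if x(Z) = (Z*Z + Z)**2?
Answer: -6561/216342992 ≈ -3.0327e-5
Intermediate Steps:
Y(f) = 7/9 (Y(f) = (1/9)*7 = 7/9)
x(Z) = (Z + Z**2)**2 (x(Z) = (Z**2 + Z)**2 = (Z + Z**2)**2)
1/(-32976 + x(Y(5))) = 1/(-32976 + (7/9)**2*(1 + 7/9)**2) = 1/(-32976 + 49*(16/9)**2/81) = 1/(-32976 + (49/81)*(256/81)) = 1/(-32976 + 12544/6561) = 1/(-216342992/6561) = -6561/216342992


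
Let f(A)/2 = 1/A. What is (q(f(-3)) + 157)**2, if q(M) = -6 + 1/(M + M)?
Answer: 361201/16 ≈ 22575.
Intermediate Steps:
f(A) = 2/A
q(M) = -6 + 1/(2*M)
(q(f(-3)) + 157)**2 = ((-6 + 1/(2*((2/(-3))))) + 157)**2 = ((-6 + 1/(2*((2*(-1/3))))) + 157)**2 = ((-6 + 1/(2*(-2/3))) + 157)**2 = ((-6 + (1/2)*(-3/2)) + 157)**2 = ((-6 - 3/4) + 157)**2 = (-27/4 + 157)**2 = (601/4)**2 = 361201/16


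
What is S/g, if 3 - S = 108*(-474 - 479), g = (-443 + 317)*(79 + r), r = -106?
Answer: 34309/1134 ≈ 30.255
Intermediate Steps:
g = 3402 (g = (-443 + 317)*(79 - 106) = -126*(-27) = 3402)
S = 102927 (S = 3 - 108*(-474 - 479) = 3 - 108*(-953) = 3 - 1*(-102924) = 3 + 102924 = 102927)
S/g = 102927/3402 = 102927*(1/3402) = 34309/1134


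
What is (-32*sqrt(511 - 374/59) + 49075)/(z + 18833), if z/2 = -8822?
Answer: 49075/1189 - 160*sqrt(70269)/70151 ≈ 40.670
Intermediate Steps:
z = -17644 (z = 2*(-8822) = -17644)
(-32*sqrt(511 - 374/59) + 49075)/(z + 18833) = (-32*sqrt(511 - 374/59) + 49075)/(-17644 + 18833) = (-32*sqrt(511 - 374*1/59) + 49075)/1189 = (-32*sqrt(511 - 374/59) + 49075)*(1/1189) = (-160*sqrt(70269)/59 + 49075)*(1/1189) = (49075 - 160*sqrt(70269)/59)*(1/1189) = 49075/1189 - 160*sqrt(70269)/70151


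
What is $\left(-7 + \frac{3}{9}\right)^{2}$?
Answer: $\frac{400}{9} \approx 44.444$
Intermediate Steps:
$\left(-7 + \frac{3}{9}\right)^{2} = \left(-7 + 3 \cdot \frac{1}{9}\right)^{2} = \left(-7 + \frac{1}{3}\right)^{2} = \left(- \frac{20}{3}\right)^{2} = \frac{400}{9}$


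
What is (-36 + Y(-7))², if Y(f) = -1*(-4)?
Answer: 1024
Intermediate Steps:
Y(f) = 4
(-36 + Y(-7))² = (-36 + 4)² = (-32)² = 1024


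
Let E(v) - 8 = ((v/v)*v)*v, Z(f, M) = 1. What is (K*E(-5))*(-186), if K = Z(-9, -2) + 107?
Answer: -662904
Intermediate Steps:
E(v) = 8 + v**2 (E(v) = 8 + ((v/v)*v)*v = 8 + (1*v)*v = 8 + v*v = 8 + v**2)
K = 108 (K = 1 + 107 = 108)
(K*E(-5))*(-186) = (108*(8 + (-5)**2))*(-186) = (108*(8 + 25))*(-186) = (108*33)*(-186) = 3564*(-186) = -662904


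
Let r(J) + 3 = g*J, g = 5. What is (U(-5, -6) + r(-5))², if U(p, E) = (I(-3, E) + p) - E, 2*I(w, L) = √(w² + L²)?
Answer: 2961/4 - 81*√5 ≈ 559.13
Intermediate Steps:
I(w, L) = √(L² + w²)/2 (I(w, L) = √(w² + L²)/2 = √(L² + w²)/2)
r(J) = -3 + 5*J
U(p, E) = p + √(9 + E²)/2 - E (U(p, E) = (√(E² + (-3)²)/2 + p) - E = (√(E² + 9)/2 + p) - E = (√(9 + E²)/2 + p) - E = (p + √(9 + E²)/2) - E = p + √(9 + E²)/2 - E)
(U(-5, -6) + r(-5))² = ((-5 + √(9 + (-6)²)/2 - 1*(-6)) + (-3 + 5*(-5)))² = ((-5 + √(9 + 36)/2 + 6) + (-3 - 25))² = ((-5 + √45/2 + 6) - 28)² = ((-5 + (3*√5)/2 + 6) - 28)² = ((-5 + 3*√5/2 + 6) - 28)² = ((1 + 3*√5/2) - 28)² = (-27 + 3*√5/2)²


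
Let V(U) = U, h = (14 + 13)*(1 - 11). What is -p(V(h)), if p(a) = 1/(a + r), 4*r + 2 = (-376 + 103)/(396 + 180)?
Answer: 768/207835 ≈ 0.0036952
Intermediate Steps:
h = -270 (h = 27*(-10) = -270)
r = -475/768 (r = -½ + ((-376 + 103)/(396 + 180))/4 = -½ + (-273/576)/4 = -½ + (-273*1/576)/4 = -½ + (¼)*(-91/192) = -½ - 91/768 = -475/768 ≈ -0.61849)
p(a) = 1/(-475/768 + a) (p(a) = 1/(a - 475/768) = 1/(-475/768 + a))
-p(V(h)) = -768/(-475 + 768*(-270)) = -768/(-475 - 207360) = -768/(-207835) = -768*(-1)/207835 = -1*(-768/207835) = 768/207835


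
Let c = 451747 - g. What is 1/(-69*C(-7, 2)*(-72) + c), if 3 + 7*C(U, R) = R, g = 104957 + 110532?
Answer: 7/1648838 ≈ 4.2454e-6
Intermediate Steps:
g = 215489
c = 236258 (c = 451747 - 1*215489 = 451747 - 215489 = 236258)
C(U, R) = -3/7 + R/7
1/(-69*C(-7, 2)*(-72) + c) = 1/(-69*(-3/7 + (⅐)*2)*(-72) + 236258) = 1/(-69*(-3/7 + 2/7)*(-72) + 236258) = 1/(-69*(-⅐)*(-72) + 236258) = 1/((69/7)*(-72) + 236258) = 1/(-4968/7 + 236258) = 1/(1648838/7) = 7/1648838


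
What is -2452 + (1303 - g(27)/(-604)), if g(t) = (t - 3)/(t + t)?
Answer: -1561490/1359 ≈ -1149.0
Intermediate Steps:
g(t) = (-3 + t)/(2*t) (g(t) = (-3 + t)/((2*t)) = (-3 + t)*(1/(2*t)) = (-3 + t)/(2*t))
-2452 + (1303 - g(27)/(-604)) = -2452 + (1303 - (½)*(-3 + 27)/27/(-604)) = -2452 + (1303 - (½)*(1/27)*24*(-1)/604) = -2452 + (1303 - 4*(-1)/(9*604)) = -2452 + (1303 - 1*(-1/1359)) = -2452 + (1303 + 1/1359) = -2452 + 1770778/1359 = -1561490/1359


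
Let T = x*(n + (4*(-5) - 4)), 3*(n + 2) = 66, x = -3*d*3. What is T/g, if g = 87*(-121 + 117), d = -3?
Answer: 9/29 ≈ 0.31034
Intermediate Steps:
g = -348 (g = 87*(-4) = -348)
x = 27 (x = -3*(-3)*3 = 9*3 = 27)
n = 20 (n = -2 + (⅓)*66 = -2 + 22 = 20)
T = -108 (T = 27*(20 + (4*(-5) - 4)) = 27*(20 + (-20 - 4)) = 27*(20 - 24) = 27*(-4) = -108)
T/g = -108/(-348) = -108*(-1/348) = 9/29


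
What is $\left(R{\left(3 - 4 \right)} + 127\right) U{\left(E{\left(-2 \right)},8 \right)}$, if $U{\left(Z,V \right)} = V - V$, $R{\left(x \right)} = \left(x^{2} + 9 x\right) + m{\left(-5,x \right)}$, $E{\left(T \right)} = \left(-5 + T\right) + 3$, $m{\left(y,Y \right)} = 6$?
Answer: $0$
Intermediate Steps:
$E{\left(T \right)} = -2 + T$
$R{\left(x \right)} = 6 + x^{2} + 9 x$ ($R{\left(x \right)} = \left(x^{2} + 9 x\right) + 6 = 6 + x^{2} + 9 x$)
$U{\left(Z,V \right)} = 0$
$\left(R{\left(3 - 4 \right)} + 127\right) U{\left(E{\left(-2 \right)},8 \right)} = \left(\left(6 + \left(3 - 4\right)^{2} + 9 \left(3 - 4\right)\right) + 127\right) 0 = \left(\left(6 + \left(-1\right)^{2} + 9 \left(-1\right)\right) + 127\right) 0 = \left(\left(6 + 1 - 9\right) + 127\right) 0 = \left(-2 + 127\right) 0 = 125 \cdot 0 = 0$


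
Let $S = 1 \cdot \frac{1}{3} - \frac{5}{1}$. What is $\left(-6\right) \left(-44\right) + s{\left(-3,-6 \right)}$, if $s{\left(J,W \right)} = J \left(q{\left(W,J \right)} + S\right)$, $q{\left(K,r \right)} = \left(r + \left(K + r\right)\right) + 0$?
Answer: $314$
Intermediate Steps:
$q{\left(K,r \right)} = K + 2 r$ ($q{\left(K,r \right)} = \left(K + 2 r\right) + 0 = K + 2 r$)
$S = - \frac{14}{3}$ ($S = 1 \cdot \frac{1}{3} - 5 = \frac{1}{3} - 5 = - \frac{14}{3} \approx -4.6667$)
$s{\left(J,W \right)} = J \left(- \frac{14}{3} + W + 2 J\right)$ ($s{\left(J,W \right)} = J \left(\left(W + 2 J\right) - \frac{14}{3}\right) = J \left(- \frac{14}{3} + W + 2 J\right)$)
$\left(-6\right) \left(-44\right) + s{\left(-3,-6 \right)} = \left(-6\right) \left(-44\right) + \frac{1}{3} \left(-3\right) \left(-14 + 3 \left(-6\right) + 6 \left(-3\right)\right) = 264 + \frac{1}{3} \left(-3\right) \left(-14 - 18 - 18\right) = 264 + \frac{1}{3} \left(-3\right) \left(-50\right) = 264 + 50 = 314$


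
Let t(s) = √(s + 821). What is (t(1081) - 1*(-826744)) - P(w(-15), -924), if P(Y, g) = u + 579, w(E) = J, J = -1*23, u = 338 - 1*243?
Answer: 826070 + √1902 ≈ 8.2611e+5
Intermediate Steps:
u = 95 (u = 338 - 243 = 95)
J = -23
t(s) = √(821 + s)
w(E) = -23
P(Y, g) = 674 (P(Y, g) = 95 + 579 = 674)
(t(1081) - 1*(-826744)) - P(w(-15), -924) = (√(821 + 1081) - 1*(-826744)) - 1*674 = (√1902 + 826744) - 674 = (826744 + √1902) - 674 = 826070 + √1902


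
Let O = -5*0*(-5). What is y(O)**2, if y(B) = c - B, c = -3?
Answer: 9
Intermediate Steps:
O = 0 (O = 0*(-5) = 0)
y(B) = -3 - B
y(O)**2 = (-3 - 1*0)**2 = (-3 + 0)**2 = (-3)**2 = 9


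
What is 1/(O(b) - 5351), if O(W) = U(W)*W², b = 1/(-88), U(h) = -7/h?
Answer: -88/470881 ≈ -0.00018688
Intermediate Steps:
b = -1/88 ≈ -0.011364
O(W) = -7*W (O(W) = (-7/W)*W² = -7*W)
1/(O(b) - 5351) = 1/(-7*(-1/88) - 5351) = 1/(7/88 - 5351) = 1/(-470881/88) = -88/470881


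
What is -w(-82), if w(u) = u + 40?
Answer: 42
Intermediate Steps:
w(u) = 40 + u
-w(-82) = -(40 - 82) = -1*(-42) = 42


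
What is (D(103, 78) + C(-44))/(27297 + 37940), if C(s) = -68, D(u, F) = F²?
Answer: 6016/65237 ≈ 0.092218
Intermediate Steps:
(D(103, 78) + C(-44))/(27297 + 37940) = (78² - 68)/(27297 + 37940) = (6084 - 68)/65237 = 6016*(1/65237) = 6016/65237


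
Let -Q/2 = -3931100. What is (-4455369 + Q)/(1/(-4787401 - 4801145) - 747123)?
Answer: -32666555757726/7163823253159 ≈ -4.5599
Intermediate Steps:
Q = 7862200 (Q = -2*(-3931100) = 7862200)
(-4455369 + Q)/(1/(-4787401 - 4801145) - 747123) = (-4455369 + 7862200)/(1/(-4787401 - 4801145) - 747123) = 3406831/(1/(-9588546) - 747123) = 3406831/(-1/9588546 - 747123) = 3406831/(-7163823253159/9588546) = 3406831*(-9588546/7163823253159) = -32666555757726/7163823253159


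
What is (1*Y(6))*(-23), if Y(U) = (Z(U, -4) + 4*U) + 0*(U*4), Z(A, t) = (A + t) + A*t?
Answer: -46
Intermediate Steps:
Z(A, t) = A + t + A*t
Y(U) = -4 + U (Y(U) = ((U - 4 + U*(-4)) + 4*U) + 0*(U*4) = ((U - 4 - 4*U) + 4*U) + 0*(4*U) = ((-4 - 3*U) + 4*U) + 0 = (-4 + U) + 0 = -4 + U)
(1*Y(6))*(-23) = (1*(-4 + 6))*(-23) = (1*2)*(-23) = 2*(-23) = -46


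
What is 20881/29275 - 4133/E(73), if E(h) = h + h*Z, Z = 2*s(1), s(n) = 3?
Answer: -110323384/14959525 ≈ -7.3748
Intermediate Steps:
Z = 6 (Z = 2*3 = 6)
E(h) = 7*h (E(h) = h + h*6 = h + 6*h = 7*h)
20881/29275 - 4133/E(73) = 20881/29275 - 4133/(7*73) = 20881*(1/29275) - 4133/511 = 20881/29275 - 4133*1/511 = 20881/29275 - 4133/511 = -110323384/14959525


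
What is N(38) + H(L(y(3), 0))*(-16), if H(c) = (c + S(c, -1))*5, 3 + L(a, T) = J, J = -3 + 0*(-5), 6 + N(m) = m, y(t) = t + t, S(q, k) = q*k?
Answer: 32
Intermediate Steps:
S(q, k) = k*q
y(t) = 2*t
N(m) = -6 + m
J = -3 (J = -3 + 0 = -3)
L(a, T) = -6 (L(a, T) = -3 - 3 = -6)
H(c) = 0 (H(c) = (c - c)*5 = 0*5 = 0)
N(38) + H(L(y(3), 0))*(-16) = (-6 + 38) + 0*(-16) = 32 + 0 = 32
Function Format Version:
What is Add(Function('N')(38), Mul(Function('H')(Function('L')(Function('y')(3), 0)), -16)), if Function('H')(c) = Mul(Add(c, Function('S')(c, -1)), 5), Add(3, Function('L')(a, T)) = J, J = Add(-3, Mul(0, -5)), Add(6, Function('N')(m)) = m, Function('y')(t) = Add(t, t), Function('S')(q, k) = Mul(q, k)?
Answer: 32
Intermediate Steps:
Function('S')(q, k) = Mul(k, q)
Function('y')(t) = Mul(2, t)
Function('N')(m) = Add(-6, m)
J = -3 (J = Add(-3, 0) = -3)
Function('L')(a, T) = -6 (Function('L')(a, T) = Add(-3, -3) = -6)
Function('H')(c) = 0 (Function('H')(c) = Mul(Add(c, Mul(-1, c)), 5) = Mul(0, 5) = 0)
Add(Function('N')(38), Mul(Function('H')(Function('L')(Function('y')(3), 0)), -16)) = Add(Add(-6, 38), Mul(0, -16)) = Add(32, 0) = 32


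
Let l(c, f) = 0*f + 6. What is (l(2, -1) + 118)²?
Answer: 15376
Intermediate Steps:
l(c, f) = 6 (l(c, f) = 0 + 6 = 6)
(l(2, -1) + 118)² = (6 + 118)² = 124² = 15376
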